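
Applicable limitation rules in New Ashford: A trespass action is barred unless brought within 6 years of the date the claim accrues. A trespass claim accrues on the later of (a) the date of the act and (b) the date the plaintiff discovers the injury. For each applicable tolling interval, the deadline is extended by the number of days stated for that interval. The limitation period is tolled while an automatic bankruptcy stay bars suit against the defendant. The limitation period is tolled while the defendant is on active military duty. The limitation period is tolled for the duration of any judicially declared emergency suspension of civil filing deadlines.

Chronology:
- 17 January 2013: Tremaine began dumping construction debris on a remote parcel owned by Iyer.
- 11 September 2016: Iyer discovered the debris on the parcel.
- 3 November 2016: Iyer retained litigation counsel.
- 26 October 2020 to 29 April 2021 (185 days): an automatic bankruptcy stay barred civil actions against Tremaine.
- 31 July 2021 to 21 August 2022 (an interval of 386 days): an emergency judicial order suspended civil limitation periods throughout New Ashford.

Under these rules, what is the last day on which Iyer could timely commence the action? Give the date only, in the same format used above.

Because discovery on 11 September 2016 post-dates the 17 January 2013 act, accrual under the later-of rule falls on 11 September 2016.
6 years from 11 September 2016 is 11 September 2022.
The automatic bankruptcy stay from 26 October 2020 to 29 April 2021 tolled the period for 185 days, extending the deadline to 15 March 2023.
The period was tolled for 386 days by the emergency suspension of filing deadlines (31 July 2021 to 21 August 2022), pushing the deadline to 4 April 2024.
None of the other events listed affects the running of the period under the stated rules.

4 April 2024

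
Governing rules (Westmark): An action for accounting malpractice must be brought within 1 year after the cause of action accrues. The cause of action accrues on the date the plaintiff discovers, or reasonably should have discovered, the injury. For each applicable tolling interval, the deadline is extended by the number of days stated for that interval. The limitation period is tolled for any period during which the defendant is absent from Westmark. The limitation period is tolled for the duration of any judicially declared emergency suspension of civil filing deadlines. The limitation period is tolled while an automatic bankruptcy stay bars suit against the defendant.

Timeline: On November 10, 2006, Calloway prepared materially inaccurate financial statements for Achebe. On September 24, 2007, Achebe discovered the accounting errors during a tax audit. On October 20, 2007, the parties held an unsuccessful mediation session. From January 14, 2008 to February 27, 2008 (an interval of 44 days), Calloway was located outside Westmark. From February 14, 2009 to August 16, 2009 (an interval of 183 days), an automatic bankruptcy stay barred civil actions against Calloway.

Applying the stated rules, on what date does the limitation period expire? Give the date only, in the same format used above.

November 7, 2008

Accrual is tied to discovery, so the period began on September 24, 2007 rather than on November 10, 2006 when the act occurred.
Adding the 1 year base period to September 24, 2007 gives a deadline of September 24, 2008, before any tolling.
The period was tolled for 44 days by the defendant's absence from the jurisdiction (January 14, 2008 to February 27, 2008), pushing the deadline to November 7, 2008.
By the time the automatic bankruptcy stay began on February 14, 2009, the limitation period had already expired on November 7, 2008; that interval cannot revive it.
None of the other events listed affects the running of the period under the stated rules.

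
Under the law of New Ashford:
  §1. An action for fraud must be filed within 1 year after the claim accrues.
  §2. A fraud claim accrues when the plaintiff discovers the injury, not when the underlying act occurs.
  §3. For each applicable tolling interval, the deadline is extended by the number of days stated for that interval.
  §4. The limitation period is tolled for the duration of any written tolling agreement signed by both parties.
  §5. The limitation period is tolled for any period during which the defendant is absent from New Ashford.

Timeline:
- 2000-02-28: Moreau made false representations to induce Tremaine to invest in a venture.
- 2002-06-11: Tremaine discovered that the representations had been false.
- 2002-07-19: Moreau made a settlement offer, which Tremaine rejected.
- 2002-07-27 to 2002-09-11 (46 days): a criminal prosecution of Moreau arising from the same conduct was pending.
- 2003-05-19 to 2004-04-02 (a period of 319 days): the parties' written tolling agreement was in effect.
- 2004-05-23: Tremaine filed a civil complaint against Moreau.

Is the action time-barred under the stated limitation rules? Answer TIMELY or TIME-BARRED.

TIME-BARRED

Under the discovery rule, the claim accrued on 2002-06-11, when Tremaine discovered the injury — not on the 2000-02-28 date of the underlying act.
Adding the 1 year base period to 2002-06-11 gives a deadline of 2003-06-11, before any tolling.
The period was tolled for 319 days by the written tolling agreement (2003-05-19 to 2004-04-02), pushing the deadline to 2004-04-25.
No stated provision tolls the period for a criminal prosecution, so the interval from 2002-07-27 to 2002-09-11 has no effect on the deadline.
The other events in the timeline have no effect on the limitation period under the stated rules.
The 2004-05-23 filing falls after the 2004-04-25 deadline; the claim is time-barred.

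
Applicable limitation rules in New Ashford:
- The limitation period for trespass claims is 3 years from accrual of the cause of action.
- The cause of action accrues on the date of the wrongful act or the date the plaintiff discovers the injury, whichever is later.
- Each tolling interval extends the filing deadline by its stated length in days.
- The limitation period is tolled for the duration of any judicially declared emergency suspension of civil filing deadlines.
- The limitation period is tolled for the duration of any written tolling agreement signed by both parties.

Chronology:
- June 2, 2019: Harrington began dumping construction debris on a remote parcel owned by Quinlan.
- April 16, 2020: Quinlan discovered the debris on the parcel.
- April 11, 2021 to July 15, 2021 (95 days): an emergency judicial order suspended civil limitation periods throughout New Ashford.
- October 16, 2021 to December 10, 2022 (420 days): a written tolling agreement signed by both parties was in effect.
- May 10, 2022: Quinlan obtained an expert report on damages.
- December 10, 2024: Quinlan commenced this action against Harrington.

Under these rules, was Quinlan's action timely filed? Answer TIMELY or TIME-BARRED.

Because discovery on April 16, 2020 post-dates the June 2, 2019 act, accrual under the later-of rule falls on April 16, 2020.
The untolled deadline — 3 years after April 16, 2020 — is April 16, 2023.
The emergency suspension of filing deadlines from April 11, 2021 to July 15, 2021 tolled the period for 95 days, extending the deadline to July 20, 2023.
Because the written tolling agreement ran from October 16, 2021 to December 10, 2022, the deadline is extended by 420 days to September 12, 2024.
None of the other events listed affects the running of the period under the stated rules.
Filing on December 10, 2024 missed the September 12, 2024 deadline — the action is time-barred.

TIME-BARRED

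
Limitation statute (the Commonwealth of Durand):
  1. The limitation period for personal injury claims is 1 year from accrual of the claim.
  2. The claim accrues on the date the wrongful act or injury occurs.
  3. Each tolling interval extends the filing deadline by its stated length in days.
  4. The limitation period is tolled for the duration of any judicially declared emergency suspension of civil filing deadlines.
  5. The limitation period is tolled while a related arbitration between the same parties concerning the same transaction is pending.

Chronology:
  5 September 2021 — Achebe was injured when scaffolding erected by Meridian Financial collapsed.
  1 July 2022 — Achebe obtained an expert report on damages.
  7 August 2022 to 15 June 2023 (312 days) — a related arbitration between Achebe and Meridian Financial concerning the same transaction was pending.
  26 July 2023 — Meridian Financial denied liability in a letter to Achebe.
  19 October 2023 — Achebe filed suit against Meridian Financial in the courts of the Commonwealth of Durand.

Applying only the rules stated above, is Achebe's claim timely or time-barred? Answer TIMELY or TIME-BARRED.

TIME-BARRED

The claim accrued on 5 September 2021, when the wrongful act occurred.
1 year from 5 September 2021 is 5 September 2022.
Because the pending related arbitration ran from 7 August 2022 to 15 June 2023, the deadline is extended by 312 days to 14 July 2023.
None of the other events listed affects the running of the period under the stated rules.
Filing on 19 October 2023 missed the 14 July 2023 deadline — the action is time-barred.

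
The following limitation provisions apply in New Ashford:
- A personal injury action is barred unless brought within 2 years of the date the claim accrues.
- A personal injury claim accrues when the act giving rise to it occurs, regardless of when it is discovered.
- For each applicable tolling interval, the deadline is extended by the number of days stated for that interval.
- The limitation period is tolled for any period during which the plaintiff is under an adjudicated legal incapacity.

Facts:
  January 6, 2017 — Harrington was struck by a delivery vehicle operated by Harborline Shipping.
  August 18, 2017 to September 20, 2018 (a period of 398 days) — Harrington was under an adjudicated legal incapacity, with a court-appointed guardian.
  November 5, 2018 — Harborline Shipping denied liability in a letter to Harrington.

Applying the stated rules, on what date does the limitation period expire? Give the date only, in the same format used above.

The claim accrued on January 6, 2017, when the wrongful act occurred.
The untolled deadline — 2 years after January 6, 2017 — is January 6, 2019.
Because the plaintiff's legal incapacity ran from August 18, 2017 to September 20, 2018, the deadline is extended by 398 days to February 8, 2020.
Nothing else in the chronology tolls or restarts the period.

February 8, 2020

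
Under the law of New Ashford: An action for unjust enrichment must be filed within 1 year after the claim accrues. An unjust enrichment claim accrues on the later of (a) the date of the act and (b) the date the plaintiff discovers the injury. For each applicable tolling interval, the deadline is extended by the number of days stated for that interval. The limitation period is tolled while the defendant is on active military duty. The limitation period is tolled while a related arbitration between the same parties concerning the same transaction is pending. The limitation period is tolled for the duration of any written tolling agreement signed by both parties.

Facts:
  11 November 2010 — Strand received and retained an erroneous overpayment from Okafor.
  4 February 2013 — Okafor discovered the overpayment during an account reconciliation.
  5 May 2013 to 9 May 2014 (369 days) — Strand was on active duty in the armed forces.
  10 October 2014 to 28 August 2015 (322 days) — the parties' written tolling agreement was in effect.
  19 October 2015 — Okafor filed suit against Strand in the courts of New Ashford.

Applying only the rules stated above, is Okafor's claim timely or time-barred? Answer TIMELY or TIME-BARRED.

The claim accrued on 4 February 2013 — the later of the 11 November 2010 act and the 4 February 2013 discovery.
1 year from 4 February 2013 is 4 February 2014.
The defendant's active military service from 5 May 2013 to 9 May 2014 tolled the period for 369 days, extending the deadline to 8 February 2015.
The period was tolled for 322 days by the written tolling agreement (10 October 2014 to 28 August 2015), pushing the deadline to 27 December 2015.
Okafor filed on 19 October 2015, before the 27 December 2015 deadline, so the action is timely.

TIMELY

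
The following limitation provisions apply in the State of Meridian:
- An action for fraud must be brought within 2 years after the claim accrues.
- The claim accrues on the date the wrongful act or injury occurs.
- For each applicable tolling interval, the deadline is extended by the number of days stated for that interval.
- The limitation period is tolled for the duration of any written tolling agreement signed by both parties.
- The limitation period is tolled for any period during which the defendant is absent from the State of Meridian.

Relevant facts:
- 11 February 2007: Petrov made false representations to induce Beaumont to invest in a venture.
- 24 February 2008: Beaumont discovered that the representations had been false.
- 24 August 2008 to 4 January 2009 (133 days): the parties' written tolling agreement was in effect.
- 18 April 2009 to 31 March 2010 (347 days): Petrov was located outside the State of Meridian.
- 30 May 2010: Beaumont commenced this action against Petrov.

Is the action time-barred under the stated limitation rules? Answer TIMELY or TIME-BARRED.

The claim accrued on 11 February 2007, when the wrongful act occurred; under the stated occurrence rule the 24 February 2008 discovery does not delay accrual.
The untolled deadline — 2 years after 11 February 2007 — is 11 February 2009.
The written tolling agreement from 24 August 2008 to 4 January 2009 tolled the period for 133 days, extending the deadline to 24 June 2009.
The defendant's absence from the jurisdiction from 18 April 2009 to 31 March 2010 tolled the period for 347 days, extending the deadline to 6 June 2010.
The 30 May 2010 filing precedes the 6 June 2010 deadline; the claim is timely.

TIMELY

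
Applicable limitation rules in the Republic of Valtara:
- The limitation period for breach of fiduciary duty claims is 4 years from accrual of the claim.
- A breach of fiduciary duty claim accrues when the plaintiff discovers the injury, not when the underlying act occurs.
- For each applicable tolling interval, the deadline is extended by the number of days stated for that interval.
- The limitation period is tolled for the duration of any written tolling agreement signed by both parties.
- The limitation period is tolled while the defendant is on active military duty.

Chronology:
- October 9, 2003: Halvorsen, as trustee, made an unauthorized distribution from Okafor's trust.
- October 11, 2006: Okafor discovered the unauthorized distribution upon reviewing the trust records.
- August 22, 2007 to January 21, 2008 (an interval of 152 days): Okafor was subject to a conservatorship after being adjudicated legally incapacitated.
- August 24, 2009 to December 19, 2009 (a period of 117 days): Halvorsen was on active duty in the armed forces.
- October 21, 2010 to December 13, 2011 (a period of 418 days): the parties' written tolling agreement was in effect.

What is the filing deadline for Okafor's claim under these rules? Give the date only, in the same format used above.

March 29, 2012

The claim did not accrue until Okafor discovered the injury on October 11, 2006; the October 9, 2003 act date does not start the clock under the stated rule.
The untolled deadline — 4 years after October 11, 2006 — is October 11, 2010.
The period was tolled for 117 days by the defendant's active military service (August 24, 2009 to December 19, 2009), pushing the deadline to February 5, 2011.
The period was tolled for 418 days by the written tolling agreement (October 21, 2010 to December 13, 2011), pushing the deadline to March 29, 2012.
No stated provision tolls the period for the plaintiff's incapacity, so the interval from August 22, 2007 to January 21, 2008 has no effect on the deadline.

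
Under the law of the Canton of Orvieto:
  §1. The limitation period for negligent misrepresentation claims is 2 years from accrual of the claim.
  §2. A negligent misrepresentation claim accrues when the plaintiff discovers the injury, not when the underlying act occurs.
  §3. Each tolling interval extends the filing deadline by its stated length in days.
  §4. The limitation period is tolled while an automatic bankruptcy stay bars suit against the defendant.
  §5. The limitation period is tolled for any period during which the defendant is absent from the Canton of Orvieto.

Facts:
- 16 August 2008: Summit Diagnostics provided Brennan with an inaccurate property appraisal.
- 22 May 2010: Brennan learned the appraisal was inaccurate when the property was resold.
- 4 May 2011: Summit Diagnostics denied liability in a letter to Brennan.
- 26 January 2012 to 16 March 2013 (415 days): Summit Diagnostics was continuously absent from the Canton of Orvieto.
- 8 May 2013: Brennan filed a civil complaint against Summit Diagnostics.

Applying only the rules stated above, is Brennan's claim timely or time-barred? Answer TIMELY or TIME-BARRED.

Under the discovery rule, the claim accrued on 22 May 2010, when Brennan discovered the injury — not on the 16 August 2008 date of the underlying act.
Adding the 2 years base period to 22 May 2010 gives a deadline of 22 May 2012, before any tolling.
The period was tolled for 415 days by the defendant's absence from the jurisdiction (26 January 2012 to 16 March 2013), pushing the deadline to 11 July 2013.
The other events in the timeline have no effect on the limitation period under the stated rules.
The 8 May 2013 filing precedes the 11 July 2013 deadline; the claim is timely.

TIMELY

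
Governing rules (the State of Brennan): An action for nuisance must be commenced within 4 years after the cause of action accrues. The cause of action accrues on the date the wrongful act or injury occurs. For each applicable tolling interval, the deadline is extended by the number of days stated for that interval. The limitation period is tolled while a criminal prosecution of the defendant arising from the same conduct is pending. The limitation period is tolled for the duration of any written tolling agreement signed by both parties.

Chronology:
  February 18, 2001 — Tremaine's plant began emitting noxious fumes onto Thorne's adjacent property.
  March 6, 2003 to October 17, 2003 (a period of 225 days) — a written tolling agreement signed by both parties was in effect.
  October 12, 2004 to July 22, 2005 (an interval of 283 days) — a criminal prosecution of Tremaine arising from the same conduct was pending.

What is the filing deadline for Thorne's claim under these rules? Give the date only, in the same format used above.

The cause of action accrued on February 18, 2001, the date of the act.
Adding the 4 years base period to February 18, 2001 gives a deadline of February 18, 2005, before any tolling.
The written tolling agreement from March 6, 2003 to October 17, 2003 tolled the period for 225 days, extending the deadline to October 1, 2005.
The period was tolled for 283 days by the pending criminal prosecution (October 12, 2004 to July 22, 2005), pushing the deadline to July 11, 2006.

July 11, 2006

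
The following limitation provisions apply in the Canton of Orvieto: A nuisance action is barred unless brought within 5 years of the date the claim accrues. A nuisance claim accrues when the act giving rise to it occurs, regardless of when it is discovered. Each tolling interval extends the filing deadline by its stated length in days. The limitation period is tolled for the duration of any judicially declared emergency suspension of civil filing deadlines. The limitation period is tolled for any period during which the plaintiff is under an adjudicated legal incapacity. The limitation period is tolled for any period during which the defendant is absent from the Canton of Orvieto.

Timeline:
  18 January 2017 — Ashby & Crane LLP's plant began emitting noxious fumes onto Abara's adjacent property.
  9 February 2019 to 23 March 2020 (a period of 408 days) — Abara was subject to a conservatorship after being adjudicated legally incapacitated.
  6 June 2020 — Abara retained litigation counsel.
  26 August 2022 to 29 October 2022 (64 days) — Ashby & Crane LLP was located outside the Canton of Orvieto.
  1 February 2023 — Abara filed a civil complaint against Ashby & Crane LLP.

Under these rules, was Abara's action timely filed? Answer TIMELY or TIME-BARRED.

The limitation period began to run on 18 January 2017.
5 years from 18 January 2017 is 18 January 2022.
The plaintiff's legal incapacity from 9 February 2019 to 23 March 2020 tolled the period for 408 days, extending the deadline to 2 March 2023.
The defendant's absence from the jurisdiction from 26 August 2022 to 29 October 2022 tolled the period for 64 days, extending the deadline to 5 May 2023.
Nothing else in the chronology tolls or restarts the period.
Filing on 1 February 2023 beat the 5 May 2023 deadline — the action is timely.

TIMELY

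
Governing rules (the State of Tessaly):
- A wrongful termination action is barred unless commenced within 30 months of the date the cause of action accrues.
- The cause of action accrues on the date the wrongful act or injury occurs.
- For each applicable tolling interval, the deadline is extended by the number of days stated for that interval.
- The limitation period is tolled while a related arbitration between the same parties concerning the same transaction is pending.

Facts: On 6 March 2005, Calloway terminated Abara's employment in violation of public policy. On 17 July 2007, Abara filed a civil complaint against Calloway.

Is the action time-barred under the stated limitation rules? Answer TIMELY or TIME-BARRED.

The claim accrued on 6 March 2005, when the wrongful act occurred.
30 months from 6 March 2005 is 6 September 2007.
Abara filed on 17 July 2007, before the 6 September 2007 deadline, so the action is timely.

TIMELY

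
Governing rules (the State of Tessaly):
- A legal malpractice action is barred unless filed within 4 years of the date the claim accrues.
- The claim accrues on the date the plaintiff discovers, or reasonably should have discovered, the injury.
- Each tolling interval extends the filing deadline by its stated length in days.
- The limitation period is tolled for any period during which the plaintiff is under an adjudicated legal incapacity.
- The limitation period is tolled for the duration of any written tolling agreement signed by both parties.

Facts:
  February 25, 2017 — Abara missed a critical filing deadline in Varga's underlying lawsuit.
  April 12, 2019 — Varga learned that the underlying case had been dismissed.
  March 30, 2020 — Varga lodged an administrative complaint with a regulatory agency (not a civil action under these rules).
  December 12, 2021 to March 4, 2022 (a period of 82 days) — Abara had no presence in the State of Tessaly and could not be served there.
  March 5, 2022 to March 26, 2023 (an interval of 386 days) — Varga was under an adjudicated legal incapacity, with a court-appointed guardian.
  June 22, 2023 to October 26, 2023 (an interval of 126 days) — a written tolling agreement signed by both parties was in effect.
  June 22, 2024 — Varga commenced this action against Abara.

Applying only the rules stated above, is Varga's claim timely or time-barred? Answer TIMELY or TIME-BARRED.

Under the discovery rule, the claim accrued on April 12, 2019, when Varga discovered the injury — not on the February 25, 2017 date of the underlying act.
The untolled deadline — 4 years after April 12, 2019 — is April 12, 2023.
The period was tolled for 386 days by the plaintiff's legal incapacity (March 5, 2022 to March 26, 2023), pushing the deadline to May 2, 2024.
The period was tolled for 126 days by the written tolling agreement (June 22, 2023 to October 26, 2023), pushing the deadline to September 5, 2024.
No stated provision tolls the period for the defendant's absence, so the interval from December 12, 2021 to March 4, 2022 has no effect on the deadline.
Nothing else in the chronology tolls or restarts the period.
Varga filed on June 22, 2024, before the September 5, 2024 deadline, so the action is timely.

TIMELY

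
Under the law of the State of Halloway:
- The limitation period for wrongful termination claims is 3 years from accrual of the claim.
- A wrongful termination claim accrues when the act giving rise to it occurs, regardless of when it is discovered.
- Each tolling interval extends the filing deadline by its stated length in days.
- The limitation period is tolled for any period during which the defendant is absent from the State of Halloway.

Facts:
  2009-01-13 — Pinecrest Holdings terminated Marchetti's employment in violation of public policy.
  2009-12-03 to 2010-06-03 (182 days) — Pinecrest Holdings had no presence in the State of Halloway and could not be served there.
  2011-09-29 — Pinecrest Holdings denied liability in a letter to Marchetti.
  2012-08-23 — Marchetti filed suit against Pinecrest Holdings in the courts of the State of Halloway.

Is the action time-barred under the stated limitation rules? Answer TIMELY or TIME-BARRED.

The limitation period began to run on 2009-01-13.
Adding the 3 years base period to 2009-01-13 gives a deadline of 2012-01-13, before any tolling.
The defendant's absence from the jurisdiction from 2009-12-03 to 2010-06-03 tolled the period for 182 days, extending the deadline to 2012-07-13.
Nothing else in the chronology tolls or restarts the period.
Marchetti filed on 2012-08-23, after the 2012-07-13 deadline, so the action is time-barred.

TIME-BARRED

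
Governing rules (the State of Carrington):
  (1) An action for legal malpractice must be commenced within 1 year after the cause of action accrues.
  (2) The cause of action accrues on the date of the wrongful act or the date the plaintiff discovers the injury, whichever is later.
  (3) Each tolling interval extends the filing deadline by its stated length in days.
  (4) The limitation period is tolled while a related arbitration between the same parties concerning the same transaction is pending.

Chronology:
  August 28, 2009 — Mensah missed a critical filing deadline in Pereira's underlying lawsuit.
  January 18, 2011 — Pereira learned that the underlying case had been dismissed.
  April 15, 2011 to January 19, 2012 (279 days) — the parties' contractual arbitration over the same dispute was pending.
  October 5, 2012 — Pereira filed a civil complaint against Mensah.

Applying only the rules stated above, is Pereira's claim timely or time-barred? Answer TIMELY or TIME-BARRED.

TIMELY

Because discovery on January 18, 2011 post-dates the August 28, 2009 act, accrual under the later-of rule falls on January 18, 2011.
Adding the 1 year base period to January 18, 2011 gives a deadline of January 18, 2012, before any tolling.
The period was tolled for 279 days by the pending related arbitration (April 15, 2011 to January 19, 2012), pushing the deadline to October 23, 2012.
The October 5, 2012 filing precedes the October 23, 2012 deadline; the claim is timely.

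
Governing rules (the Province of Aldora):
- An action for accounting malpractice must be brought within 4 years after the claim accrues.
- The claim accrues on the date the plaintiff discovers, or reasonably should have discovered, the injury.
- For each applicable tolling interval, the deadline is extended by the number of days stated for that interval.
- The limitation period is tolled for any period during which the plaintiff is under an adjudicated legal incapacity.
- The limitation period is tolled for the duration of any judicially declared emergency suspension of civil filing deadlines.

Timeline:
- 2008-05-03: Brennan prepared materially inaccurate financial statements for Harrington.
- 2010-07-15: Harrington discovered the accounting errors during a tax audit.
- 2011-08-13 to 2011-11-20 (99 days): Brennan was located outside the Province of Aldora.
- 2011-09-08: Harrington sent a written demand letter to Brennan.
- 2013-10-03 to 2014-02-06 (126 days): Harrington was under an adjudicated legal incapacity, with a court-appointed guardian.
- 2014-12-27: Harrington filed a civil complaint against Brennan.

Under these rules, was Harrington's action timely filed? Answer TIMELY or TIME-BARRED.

The claim did not accrue until Harrington discovered the injury on 2010-07-15; the 2008-05-03 act date does not start the clock under the stated rule.
Adding the 4 years base period to 2010-07-15 gives a deadline of 2014-07-15, before any tolling.
The period was tolled for 126 days by the plaintiff's legal incapacity (2013-10-03 to 2014-02-06), pushing the deadline to 2014-11-18.
No stated provision tolls the period for the defendant's absence, so the interval from 2011-08-13 to 2011-11-20 has no effect on the deadline.
None of the other events listed affects the running of the period under the stated rules.
Filing on 2014-12-27 missed the 2014-11-18 deadline — the action is time-barred.

TIME-BARRED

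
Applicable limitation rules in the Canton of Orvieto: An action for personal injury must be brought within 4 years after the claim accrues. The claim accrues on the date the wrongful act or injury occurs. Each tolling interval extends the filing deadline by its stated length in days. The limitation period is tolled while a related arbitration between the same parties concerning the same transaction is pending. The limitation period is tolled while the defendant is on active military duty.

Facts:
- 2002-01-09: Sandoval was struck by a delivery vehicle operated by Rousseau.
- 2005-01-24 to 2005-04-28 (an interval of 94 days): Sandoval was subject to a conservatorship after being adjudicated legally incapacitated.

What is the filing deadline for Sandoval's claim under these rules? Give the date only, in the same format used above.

The limitation period began to run on 2002-01-09.
4 years from 2002-01-09 is 2006-01-09.
No stated provision tolls the period for the plaintiff's incapacity, so the interval from 2005-01-24 to 2005-04-28 has no effect on the deadline.

2006-01-09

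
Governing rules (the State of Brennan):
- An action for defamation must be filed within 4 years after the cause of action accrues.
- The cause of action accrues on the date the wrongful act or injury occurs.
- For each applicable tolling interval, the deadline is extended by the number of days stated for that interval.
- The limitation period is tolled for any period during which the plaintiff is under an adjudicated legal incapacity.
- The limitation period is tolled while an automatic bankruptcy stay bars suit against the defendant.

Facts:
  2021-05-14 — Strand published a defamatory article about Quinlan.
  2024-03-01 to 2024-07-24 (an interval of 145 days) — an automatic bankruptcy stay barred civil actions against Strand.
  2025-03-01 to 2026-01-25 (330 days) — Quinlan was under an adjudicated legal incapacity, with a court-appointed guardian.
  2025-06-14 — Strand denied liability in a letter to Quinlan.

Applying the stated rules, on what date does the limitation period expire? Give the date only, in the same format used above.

2026-09-01

The limitation period began to run on 2021-05-14.
4 years from 2021-05-14 is 2025-05-14.
Because the automatic bankruptcy stay ran from 2024-03-01 to 2024-07-24, the deadline is extended by 145 days to 2025-10-06.
The plaintiff's legal incapacity from 2025-03-01 to 2026-01-25 tolled the period for 330 days, extending the deadline to 2026-09-01.
Nothing else in the chronology tolls or restarts the period.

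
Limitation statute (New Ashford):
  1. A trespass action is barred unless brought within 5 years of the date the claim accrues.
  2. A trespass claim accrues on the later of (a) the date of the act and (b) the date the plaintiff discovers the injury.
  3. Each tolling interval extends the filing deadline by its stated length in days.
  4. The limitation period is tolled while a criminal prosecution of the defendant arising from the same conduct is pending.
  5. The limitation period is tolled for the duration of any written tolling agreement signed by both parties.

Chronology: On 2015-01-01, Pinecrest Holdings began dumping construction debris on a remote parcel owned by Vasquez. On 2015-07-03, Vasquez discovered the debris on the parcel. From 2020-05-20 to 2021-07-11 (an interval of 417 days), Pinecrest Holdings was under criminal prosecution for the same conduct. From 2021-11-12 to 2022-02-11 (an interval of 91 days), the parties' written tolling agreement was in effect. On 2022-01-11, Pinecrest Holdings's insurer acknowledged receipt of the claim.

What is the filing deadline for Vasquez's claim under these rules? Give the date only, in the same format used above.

Taking the later of the act (2015-01-01) and discovery (2015-07-03), the claim accrued on 2015-07-03.
5 years from 2015-07-03 is 2020-07-03.
The period was tolled for 417 days by the pending criminal prosecution (2020-05-20 to 2021-07-11), pushing the deadline to 2021-08-24.
By the time the written tolling agreement began on 2021-11-12, the limitation period had already expired on 2021-08-24; that interval cannot revive it.
The other events in the timeline have no effect on the limitation period under the stated rules.

2021-08-24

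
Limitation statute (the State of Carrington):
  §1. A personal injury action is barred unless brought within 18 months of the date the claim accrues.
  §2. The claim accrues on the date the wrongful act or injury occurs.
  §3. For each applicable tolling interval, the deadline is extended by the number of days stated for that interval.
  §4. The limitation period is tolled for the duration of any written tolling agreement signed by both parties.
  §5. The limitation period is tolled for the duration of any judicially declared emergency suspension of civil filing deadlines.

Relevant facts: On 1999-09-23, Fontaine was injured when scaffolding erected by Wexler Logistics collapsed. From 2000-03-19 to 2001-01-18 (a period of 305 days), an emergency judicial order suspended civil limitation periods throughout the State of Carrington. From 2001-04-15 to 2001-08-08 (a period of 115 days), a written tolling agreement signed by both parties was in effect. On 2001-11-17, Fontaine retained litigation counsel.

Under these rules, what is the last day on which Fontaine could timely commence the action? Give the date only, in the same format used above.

2002-05-17

The claim accrued on 1999-09-23, when the wrongful act occurred.
The untolled deadline — 18 months after 1999-09-23 — is 2001-03-23.
The period was tolled for 305 days by the emergency suspension of filing deadlines (2000-03-19 to 2001-01-18), pushing the deadline to 2002-01-22.
The period was tolled for 115 days by the written tolling agreement (2001-04-15 to 2001-08-08), pushing the deadline to 2002-05-17.
The other events in the timeline have no effect on the limitation period under the stated rules.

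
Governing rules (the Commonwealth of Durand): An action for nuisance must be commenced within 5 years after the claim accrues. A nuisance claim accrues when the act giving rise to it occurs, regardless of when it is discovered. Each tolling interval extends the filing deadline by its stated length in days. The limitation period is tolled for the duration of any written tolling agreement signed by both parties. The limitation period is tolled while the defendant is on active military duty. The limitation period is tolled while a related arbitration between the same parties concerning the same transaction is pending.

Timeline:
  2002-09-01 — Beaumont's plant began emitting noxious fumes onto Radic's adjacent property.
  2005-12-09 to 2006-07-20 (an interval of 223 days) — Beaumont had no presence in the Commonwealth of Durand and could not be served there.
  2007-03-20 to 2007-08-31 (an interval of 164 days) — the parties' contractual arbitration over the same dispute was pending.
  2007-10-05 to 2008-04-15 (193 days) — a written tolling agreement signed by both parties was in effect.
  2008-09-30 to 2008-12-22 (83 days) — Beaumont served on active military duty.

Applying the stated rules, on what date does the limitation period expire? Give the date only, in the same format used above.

The limitation period began to run on 2002-09-01.
Adding the 5 years base period to 2002-09-01 gives a deadline of 2007-09-01, before any tolling.
The period was tolled for 164 days by the pending related arbitration (2007-03-20 to 2007-08-31), pushing the deadline to 2008-02-12.
The period was tolled for 193 days by the written tolling agreement (2007-10-05 to 2008-04-15), pushing the deadline to 2008-08-23.
By the time the defendant's active military service began on 2008-09-30, the limitation period had already expired on 2008-08-23; that interval cannot revive it.
Although the defendant's absence ran from 2005-12-09 to 2006-07-20, the stated rules do not make that a tolling event, so it is disregarded.

2008-08-23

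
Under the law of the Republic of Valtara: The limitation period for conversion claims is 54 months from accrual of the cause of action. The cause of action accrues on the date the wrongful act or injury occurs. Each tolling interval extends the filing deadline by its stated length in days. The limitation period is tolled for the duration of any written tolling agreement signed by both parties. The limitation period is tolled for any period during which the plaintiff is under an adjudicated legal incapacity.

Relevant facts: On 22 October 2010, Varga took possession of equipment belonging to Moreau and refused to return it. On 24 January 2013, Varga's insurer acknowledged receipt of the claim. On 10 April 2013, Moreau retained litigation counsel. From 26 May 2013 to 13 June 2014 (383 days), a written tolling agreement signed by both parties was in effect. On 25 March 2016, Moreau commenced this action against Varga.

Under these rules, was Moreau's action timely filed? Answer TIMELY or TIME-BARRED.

TIMELY

The limitation period began to run on 22 October 2010.
Adding the 54 months base period to 22 October 2010 gives a deadline of 22 April 2015, before any tolling.
The period was tolled for 383 days by the written tolling agreement (26 May 2013 to 13 June 2014), pushing the deadline to 9 May 2016.
None of the other events listed affects the running of the period under the stated rules.
Moreau filed on 25 March 2016, before the 9 May 2016 deadline, so the action is timely.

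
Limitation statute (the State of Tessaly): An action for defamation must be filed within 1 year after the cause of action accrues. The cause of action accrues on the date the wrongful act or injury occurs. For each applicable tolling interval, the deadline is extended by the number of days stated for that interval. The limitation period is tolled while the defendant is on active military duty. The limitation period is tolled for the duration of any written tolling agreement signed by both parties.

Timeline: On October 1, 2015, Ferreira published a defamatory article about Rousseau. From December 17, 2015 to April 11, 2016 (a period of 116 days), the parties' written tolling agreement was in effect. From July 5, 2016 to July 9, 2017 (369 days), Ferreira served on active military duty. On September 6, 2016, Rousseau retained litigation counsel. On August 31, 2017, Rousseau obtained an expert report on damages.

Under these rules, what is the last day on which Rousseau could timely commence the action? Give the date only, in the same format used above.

The cause of action accrued on October 1, 2015, the date of the act.
The untolled deadline — 1 year after October 1, 2015 — is October 1, 2016.
Because the written tolling agreement ran from December 17, 2015 to April 11, 2016, the deadline is extended by 116 days to January 25, 2017.
The period was tolled for 369 days by the defendant's active military service (July 5, 2016 to July 9, 2017), pushing the deadline to January 29, 2018.
Nothing else in the chronology tolls or restarts the period.

January 29, 2018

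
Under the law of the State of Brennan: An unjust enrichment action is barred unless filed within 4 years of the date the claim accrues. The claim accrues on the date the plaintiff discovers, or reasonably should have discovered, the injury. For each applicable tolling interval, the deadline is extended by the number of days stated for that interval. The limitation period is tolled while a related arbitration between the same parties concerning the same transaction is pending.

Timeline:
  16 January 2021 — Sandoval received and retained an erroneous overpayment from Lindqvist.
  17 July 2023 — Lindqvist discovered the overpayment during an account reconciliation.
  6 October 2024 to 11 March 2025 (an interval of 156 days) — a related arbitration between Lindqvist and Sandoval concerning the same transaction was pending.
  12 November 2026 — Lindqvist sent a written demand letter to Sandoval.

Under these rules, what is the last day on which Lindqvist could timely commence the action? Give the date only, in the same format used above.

The claim did not accrue until Lindqvist discovered the injury on 17 July 2023; the 16 January 2021 act date does not start the clock under the stated rule.
Adding the 4 years base period to 17 July 2023 gives a deadline of 17 July 2027, before any tolling.
Because the pending related arbitration ran from 6 October 2024 to 11 March 2025, the deadline is extended by 156 days to 20 December 2027.
Nothing else in the chronology tolls or restarts the period.

20 December 2027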